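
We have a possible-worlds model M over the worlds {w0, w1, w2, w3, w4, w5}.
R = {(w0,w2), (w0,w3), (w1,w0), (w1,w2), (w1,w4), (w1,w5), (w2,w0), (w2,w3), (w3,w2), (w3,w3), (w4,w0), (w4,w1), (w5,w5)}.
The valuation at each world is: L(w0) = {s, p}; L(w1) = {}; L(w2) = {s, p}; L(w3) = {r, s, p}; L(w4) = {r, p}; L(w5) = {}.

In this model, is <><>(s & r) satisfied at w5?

Recall that <>ψ holds at a world iff ψ holds at some accessible world.
At w5: <><>(s & r) requires <>(s & r) at some successor in {w5}.
  At w5: <>(s & r) is false.
So <><>(s & r) is false at w5.

No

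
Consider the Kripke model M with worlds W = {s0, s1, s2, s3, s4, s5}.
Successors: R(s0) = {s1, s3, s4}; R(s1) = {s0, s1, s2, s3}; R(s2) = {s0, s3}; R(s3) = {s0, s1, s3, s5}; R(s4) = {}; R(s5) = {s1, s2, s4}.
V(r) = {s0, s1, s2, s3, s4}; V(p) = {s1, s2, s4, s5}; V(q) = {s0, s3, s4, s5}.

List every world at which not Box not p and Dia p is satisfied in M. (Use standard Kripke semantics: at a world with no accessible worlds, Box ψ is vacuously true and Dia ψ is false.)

s0, s1, s3, s5

Let φ = not Box not p and Dia p. Evaluate φ at each world:
  s0 (successors {s1, s3, s4}): φ is true.
  s1 (successors {s0, s1, s2, s3}): φ is true.
  s2 (successors {s0, s3}): φ is false.
  s3 (successors {s0, s1, s3, s5}): φ is true.
  s4 (successors ∅): φ is false.
  s5 (successors {s1, s2, s4}): φ is true.
For instance, at s1:
  At s1: not Box not p is true, Dia p is true, so not Box not p and Dia p is true.
    At s1: Box not p is false, so not Box not p is true.
      At s1: Box not p requires not p at every successor {s0, s1, s2, s3}.
        not p fails at s1, so Box not p is false at s1.
    At s1: Dia p requires p at some successor in {s0, s1, s2, s3}.
      p holds at s1, so Dia p is true at s1.
Satisfying worlds: {s0, s1, s3, s5}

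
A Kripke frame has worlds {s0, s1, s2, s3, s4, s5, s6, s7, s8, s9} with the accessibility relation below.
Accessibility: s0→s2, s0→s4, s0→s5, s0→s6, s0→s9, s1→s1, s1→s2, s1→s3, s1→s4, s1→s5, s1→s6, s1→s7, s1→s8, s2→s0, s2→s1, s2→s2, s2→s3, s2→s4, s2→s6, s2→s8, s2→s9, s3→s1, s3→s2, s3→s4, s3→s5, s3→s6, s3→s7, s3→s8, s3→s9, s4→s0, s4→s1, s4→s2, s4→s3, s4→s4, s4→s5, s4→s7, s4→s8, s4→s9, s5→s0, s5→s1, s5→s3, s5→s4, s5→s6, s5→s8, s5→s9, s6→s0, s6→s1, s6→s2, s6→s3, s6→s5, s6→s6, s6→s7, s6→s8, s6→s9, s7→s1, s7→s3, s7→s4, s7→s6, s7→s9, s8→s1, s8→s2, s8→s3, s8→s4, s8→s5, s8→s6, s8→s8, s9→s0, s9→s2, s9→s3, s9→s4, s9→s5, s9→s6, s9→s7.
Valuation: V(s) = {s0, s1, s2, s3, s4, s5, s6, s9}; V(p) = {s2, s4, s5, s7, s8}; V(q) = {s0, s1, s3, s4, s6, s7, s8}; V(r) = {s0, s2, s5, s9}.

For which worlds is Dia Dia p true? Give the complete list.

s0, s1, s2, s3, s4, s5, s6, s7, s8, s9

Let φ = Dia Dia p. Evaluate φ at each world:
  s0 (successors {s2, s4, s5, s6, s9}): φ is true.
  s1 (successors {s1, s2, s3, s4, s5, s6, s7, s8}): φ is true.
  s2 (successors {s0, s1, s2, s3, s4, s6, s8, s9}): φ is true.
  s3 (successors {s1, s2, s4, s5, s6, s7, s8, s9}): φ is true.
  s4 (successors {s0, s1, s2, s3, s4, s5, s7, s8, s9}): φ is true.
  s5 (successors {s0, s1, s3, s4, s6, s8, s9}): φ is true.
  s6 (successors {s0, s1, s2, s3, s5, s6, s7, s8, s9}): φ is true.
  s7 (successors {s1, s3, s4, s6, s9}): φ is true.
  s8 (successors {s1, s2, s3, s4, s5, s6, s8}): φ is true.
  s9 (successors {s0, s2, s3, s4, s5, s6, s7}): φ is true.
For instance, at s7:
  At s7: Dia Dia p requires Dia p at some successor in {s1, s3, s4, s6, s9}.
    Dia p holds at s1, so Dia Dia p is true at s7.
      At s1: Dia p requires p at some successor in {s1, s2, s3, s4, s5, s6, s7, s8}.
        p holds at s2, so Dia p is true at s1.
Satisfying worlds: {s0, s1, s2, s3, s4, s5, s6, s7, s8, s9}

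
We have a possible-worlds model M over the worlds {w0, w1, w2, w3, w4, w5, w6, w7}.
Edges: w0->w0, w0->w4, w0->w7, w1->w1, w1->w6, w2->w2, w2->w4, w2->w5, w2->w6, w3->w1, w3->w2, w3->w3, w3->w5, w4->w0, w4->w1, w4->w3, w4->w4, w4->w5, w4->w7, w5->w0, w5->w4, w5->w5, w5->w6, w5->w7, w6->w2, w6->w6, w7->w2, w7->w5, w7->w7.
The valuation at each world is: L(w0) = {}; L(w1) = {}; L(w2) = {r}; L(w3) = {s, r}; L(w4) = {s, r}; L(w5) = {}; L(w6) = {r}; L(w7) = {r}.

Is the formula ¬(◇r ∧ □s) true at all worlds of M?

Yes

Let φ = ¬(◇r ∧ □s). Evaluate φ at each world:
  w0 (successors {w0, w4, w7}): φ is true.
  w1 (successors {w1, w6}): φ is true.
  w2 (successors {w2, w4, w5, w6}): φ is true.
  w3 (successors {w1, w2, w3, w5}): φ is true.
  w4 (successors {w0, w1, w3, w4, w5, w7}): φ is true.
  w5 (successors {w0, w4, w5, w6, w7}): φ is true.
  w6 (successors {w2, w6}): φ is true.
  w7 (successors {w2, w5, w7}): φ is true.
For instance, at w5:
  At w5: ◇r ∧ □s is false, so ¬(◇r ∧ □s) is true.
    At w5: ◇r is true, □s is false, so ◇r ∧ □s is false.
      At w5: ◇r requires r at some successor in {w0, w4, w5, w6, w7}.
        r holds at w4, so ◇r is true at w5.
      At w5: □s requires s at every successor {w0, w4, w5, w6, w7}.
        s fails at w0, so □s is false at w5.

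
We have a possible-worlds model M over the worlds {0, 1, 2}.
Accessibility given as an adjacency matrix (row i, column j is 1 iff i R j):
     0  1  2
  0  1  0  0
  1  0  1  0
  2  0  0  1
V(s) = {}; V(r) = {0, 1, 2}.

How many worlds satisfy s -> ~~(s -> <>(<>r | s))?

Let φ = s -> ~~(s -> <>(<>r | s)). Evaluate φ at each world:
  0 (successors {0}): φ is true.
  1 (successors {1}): φ is true.
  2 (successors {2}): φ is true.
For instance, at 1:
  At 1: s is false, ~~(s -> <>(<>r | s)) is true, so s -> ~~(s -> <>(<>r | s)) is true.
    At 1: ~(s -> <>(<>r | s)) is false, so ~~(s -> <>(<>r | s)) is true.
      At 1: s -> <>(<>r | s) is true, so ~(s -> <>(<>r | s)) is false.
Satisfying worlds: {0, 1, 2}

3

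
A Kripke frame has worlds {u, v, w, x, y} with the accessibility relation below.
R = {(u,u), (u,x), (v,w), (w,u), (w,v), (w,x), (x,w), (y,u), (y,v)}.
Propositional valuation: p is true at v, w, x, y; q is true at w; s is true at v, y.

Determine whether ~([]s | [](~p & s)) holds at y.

Yes

At y: []s | [](~p & s) is false, so ~([]s | [](~p & s)) is true.
  At y: []s is false, [](~p & s) is false, so []s | [](~p & s) is false.
    At y: []s requires s at every successor {u, v}.
      s fails at u, so []s is false at y.
    At y: [](~p & s) requires ~p & s at every successor {u, v}.
      ~p & s fails at u, so [](~p & s) is false at y.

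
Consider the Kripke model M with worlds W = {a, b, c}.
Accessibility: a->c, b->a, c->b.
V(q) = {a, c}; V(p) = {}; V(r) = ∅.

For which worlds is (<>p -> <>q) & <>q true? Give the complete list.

a, b

Let φ = (<>p -> <>q) & <>q. Evaluate φ at each world:
  a (successors {c}): φ is true.
  b (successors {a}): φ is true.
  c (successors {b}): φ is false.
For instance, at b:
  At b: <>p -> <>q is true, <>q is true, so (<>p -> <>q) & <>q is true.
    At b: <>p is false, <>q is true, so <>p -> <>q is true.
      At b: <>p requires p at some successor in {a}.
        At a: p is false.
      So <>p is false at b.
      At b: <>q requires q at some successor in {a}.
        q holds at a, so <>q is true at b.
    At b: <>q requires q at some successor in {a}.
      q holds at a, so <>q is true at b.
Satisfying worlds: {a, b}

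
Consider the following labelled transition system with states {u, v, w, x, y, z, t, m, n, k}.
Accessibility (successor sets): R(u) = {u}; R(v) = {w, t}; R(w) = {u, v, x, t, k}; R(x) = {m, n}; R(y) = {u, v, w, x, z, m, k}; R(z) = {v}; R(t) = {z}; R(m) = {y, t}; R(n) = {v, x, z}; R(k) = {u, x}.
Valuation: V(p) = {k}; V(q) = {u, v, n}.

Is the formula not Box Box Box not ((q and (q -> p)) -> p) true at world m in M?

Yes

At m: Box Box Box not ((q and (q -> p)) -> p) is false, so not Box Box Box not ((q and (q -> p)) -> p) is true.
  At m: Box Box Box not ((q and (q -> p)) -> p) requires Box Box not ((q and (q -> p)) -> p) at every successor {y, t}.
    Box Box not ((q and (q -> p)) -> p) fails at y, so Box Box Box not ((q and (q -> p)) -> p) is false at m.
      At y: Box Box not ((q and (q -> p)) -> p) requires Box not ((q and (q -> p)) -> p) at every successor {u, v, w, x, z, m, k}.
        Box not ((q and (q -> p)) -> p) fails at u, so Box Box not ((q and (q -> p)) -> p) is false at y.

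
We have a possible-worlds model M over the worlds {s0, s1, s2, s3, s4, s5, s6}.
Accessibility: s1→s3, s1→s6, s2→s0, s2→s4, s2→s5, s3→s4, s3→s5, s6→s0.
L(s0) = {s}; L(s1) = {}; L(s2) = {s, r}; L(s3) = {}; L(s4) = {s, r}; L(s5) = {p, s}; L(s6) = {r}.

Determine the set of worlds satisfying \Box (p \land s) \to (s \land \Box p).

s0, s1, s2, s3, s4, s5, s6

Let φ = \Box (p \land s) \to (s \land \Box p). Evaluate φ at each world:
  s0 (successors ∅): φ is true.
  s1 (successors {s3, s6}): φ is true.
  s2 (successors {s0, s4, s5}): φ is true.
  s3 (successors {s4, s5}): φ is true.
  s4 (successors ∅): φ is true.
  s5 (successors ∅): φ is true.
  s6 (successors {s0}): φ is true.
For instance, at s3:
  At s3: \Box (p \land s) is false, s \land \Box p is false, so \Box (p \land s) \to (s \land \Box p) is true.
    At s3: \Box (p \land s) requires p \land s at every successor {s4, s5}.
      p \land s fails at s4, so \Box (p \land s) is false at s3.
    At s3: s is false, \Box p is false, so s \land \Box p is false.
      At s3: \Box p requires p at every successor {s4, s5}.
        p fails at s4, so \Box p is false at s3.
Satisfying worlds: {s0, s1, s2, s3, s4, s5, s6}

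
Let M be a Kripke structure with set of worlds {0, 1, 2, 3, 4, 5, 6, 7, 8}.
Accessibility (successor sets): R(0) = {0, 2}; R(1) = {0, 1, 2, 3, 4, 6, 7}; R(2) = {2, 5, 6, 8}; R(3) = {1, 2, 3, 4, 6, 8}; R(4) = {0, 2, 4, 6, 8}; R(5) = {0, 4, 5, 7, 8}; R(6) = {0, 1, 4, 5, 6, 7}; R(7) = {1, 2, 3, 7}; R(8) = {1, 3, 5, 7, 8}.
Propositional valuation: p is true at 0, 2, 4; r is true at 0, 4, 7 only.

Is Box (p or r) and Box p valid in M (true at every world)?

No

Let φ = Box (p or r) and Box p. Evaluate φ at each world:
  0 (successors {0, 2}): φ is true.
  1 (successors {0, 1, 2, 3, 4, 6, 7}): φ is false.
  2 (successors {2, 5, 6, 8}): φ is false.
  3 (successors {1, 2, 3, 4, 6, 8}): φ is false.
  4 (successors {0, 2, 4, 6, 8}): φ is false.
  5 (successors {0, 4, 5, 7, 8}): φ is false.
  6 (successors {0, 1, 4, 5, 6, 7}): φ is false.
  7 (successors {1, 2, 3, 7}): φ is false.
  8 (successors {1, 3, 5, 7, 8}): φ is false.
Detail at 1 (counterexample):
  At 1: Box (p or r) is false, Box p is false, so Box (p or r) and Box p is false.
    At 1: Box (p or r) requires p or r at every successor {0, 1, 2, 3, 4, 6, 7}.
      p or r fails at 1, so Box (p or r) is false at 1.
    At 1: Box p requires p at every successor {0, 1, 2, 3, 4, 6, 7}.
      p fails at 1, so Box p is false at 1.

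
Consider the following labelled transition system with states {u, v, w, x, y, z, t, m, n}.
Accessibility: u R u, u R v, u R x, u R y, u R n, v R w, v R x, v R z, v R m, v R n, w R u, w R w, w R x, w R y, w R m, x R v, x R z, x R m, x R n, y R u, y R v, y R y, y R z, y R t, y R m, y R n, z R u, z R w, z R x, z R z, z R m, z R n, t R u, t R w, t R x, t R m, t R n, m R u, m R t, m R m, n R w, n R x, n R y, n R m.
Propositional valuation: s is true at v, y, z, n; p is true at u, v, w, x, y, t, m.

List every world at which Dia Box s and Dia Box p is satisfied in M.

Recall that Box ψ holds at a world iff ψ holds at every accessible world, and Dia ψ holds iff ψ holds at some accessible world.
Let φ = Dia Box s and Dia Box p. Evaluate φ at each world:
  u (successors {u, v, x, y, n}): φ is false.
  v (successors {w, x, z, m, n}): φ is false.
  w (successors {u, w, x, y, m}): φ is false.
  x (successors {v, z, m, n}): φ is false.
  y (successors {u, v, y, z, t, m, n}): φ is false.
  z (successors {u, w, x, z, m, n}): φ is false.
  t (successors {u, w, x, m, n}): φ is false.
  m (successors {u, t, m}): φ is false.
  n (successors {w, x, y, m}): φ is false.
For instance, at m:
  At m: Dia Box s is false, Dia Box p is true, so Dia Box s and Dia Box p is false.
    At m: Dia Box s requires Box s at some successor in {u, t, m}.
      At u: Box s is false.
      At t: Box s is false.
      At m: Box s is false.
    So Dia Box s is false at m.
    At m: Dia Box p requires Box p at some successor in {u, t, m}.
      Box p holds at m, so Dia Box p is true at m.
Satisfying worlds: none.

none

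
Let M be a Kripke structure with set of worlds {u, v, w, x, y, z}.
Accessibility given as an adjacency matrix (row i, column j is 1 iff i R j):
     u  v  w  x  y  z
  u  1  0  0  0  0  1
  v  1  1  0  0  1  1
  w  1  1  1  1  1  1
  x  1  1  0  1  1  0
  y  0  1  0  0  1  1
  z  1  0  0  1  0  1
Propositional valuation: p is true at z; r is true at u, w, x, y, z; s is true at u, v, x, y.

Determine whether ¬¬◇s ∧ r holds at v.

No

At v: ¬¬◇s is true, r is false, so ¬¬◇s ∧ r is false.
  At v: ¬◇s is false, so ¬¬◇s is true.
    At v: ◇s is true, so ¬◇s is false.
      At v: ◇s requires s at some successor in {u, v, y, z}.
        s holds at u, so ◇s is true at v.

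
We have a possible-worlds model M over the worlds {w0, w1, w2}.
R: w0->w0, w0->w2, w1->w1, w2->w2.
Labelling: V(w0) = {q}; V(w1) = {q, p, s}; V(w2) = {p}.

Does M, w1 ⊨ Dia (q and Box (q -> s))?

Recall that Box ψ holds at a world iff ψ holds at every accessible world, and Dia ψ holds iff ψ holds at some accessible world.
At w1: Dia (q and Box (q -> s)) requires q and Box (q -> s) at some successor in {w1}.
  q and Box (q -> s) holds at w1, so Dia (q and Box (q -> s)) is true at w1.
    At w1: q is true, Box (q -> s) is true, so q and Box (q -> s) is true.
      At w1: Box (q -> s) requires q -> s at every successor {w1}.
        At w1: q -> s is true.
      So Box (q -> s) is true at w1.

Yes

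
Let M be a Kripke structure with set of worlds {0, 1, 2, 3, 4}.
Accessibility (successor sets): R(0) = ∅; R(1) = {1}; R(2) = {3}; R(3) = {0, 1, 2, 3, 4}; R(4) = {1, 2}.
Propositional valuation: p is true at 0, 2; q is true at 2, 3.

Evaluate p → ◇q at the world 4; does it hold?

Yes

At 4: p is false, ◇q is true, so p → ◇q is true.
  At 4: ◇q requires q at some successor in {1, 2}.
    q holds at 2, so ◇q is true at 4.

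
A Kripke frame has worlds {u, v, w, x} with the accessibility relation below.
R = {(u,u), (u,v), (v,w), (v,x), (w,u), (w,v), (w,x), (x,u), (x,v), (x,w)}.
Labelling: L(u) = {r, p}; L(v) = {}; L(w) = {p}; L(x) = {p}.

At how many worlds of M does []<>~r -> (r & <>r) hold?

Let φ = []<>~r -> (r & <>r). Evaluate φ at each world:
  u (successors {u, v}): φ is true.
  v (successors {w, x}): φ is false.
  w (successors {u, v, x}): φ is false.
  x (successors {u, v, w}): φ is false.
For instance, at w:
  At w: []<>~r is true, r & <>r is false, so []<>~r -> (r & <>r) is false.
    At w: []<>~r requires <>~r at every successor {u, v, x}.
      At u: <>~r is true.
      At v: <>~r is true.
      At x: <>~r is true.
    So []<>~r is true at w.
    At w: r is false, <>r is true, so r & <>r is false.
      At w: <>r requires r at some successor in {u, v, x}.
        r holds at u, so <>r is true at w.
Satisfying worlds: {u}

1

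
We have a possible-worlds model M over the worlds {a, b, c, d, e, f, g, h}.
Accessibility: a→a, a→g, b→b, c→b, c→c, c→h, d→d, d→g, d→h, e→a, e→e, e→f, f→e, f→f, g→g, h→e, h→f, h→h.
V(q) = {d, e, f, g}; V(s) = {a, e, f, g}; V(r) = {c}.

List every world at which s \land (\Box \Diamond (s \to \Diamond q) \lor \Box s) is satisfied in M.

a, e, f, g

Let φ = s \land (\Box \Diamond (s \to \Diamond q) \lor \Box s). Evaluate φ at each world:
  a (successors {a, g}): φ is true.
  b (successors {b}): φ is false.
  c (successors {b, c, h}): φ is false.
  d (successors {d, g, h}): φ is false.
  e (successors {a, e, f}): φ is true.
  f (successors {e, f}): φ is true.
  g (successors {g}): φ is true.
  h (successors {e, f, h}): φ is false.
For instance, at e:
  At e: s is true, \Box \Diamond (s \to \Diamond q) \lor \Box s is true, so s \land (\Box \Diamond (s \to \Diamond q) \lor \Box s) is true.
    At e: \Box \Diamond (s \to \Diamond q) is true, \Box s is true, so \Box \Diamond (s \to \Diamond q) \lor \Box s is true.
      At e: \Box \Diamond (s \to \Diamond q) requires \Diamond (s \to \Diamond q) at every successor {a, e, f}.
        At a: \Diamond (s \to \Diamond q) is true.
        At e: \Diamond (s \to \Diamond q) is true.
        At f: \Diamond (s \to \Diamond q) is true.
      So \Box \Diamond (s \to \Diamond q) is true at e.
      At e: \Box s requires s at every successor {a, e, f}.
        At a: s is true.
        At e: s is true.
        At f: s is true.
      So \Box s is true at e.
Satisfying worlds: {a, e, f, g}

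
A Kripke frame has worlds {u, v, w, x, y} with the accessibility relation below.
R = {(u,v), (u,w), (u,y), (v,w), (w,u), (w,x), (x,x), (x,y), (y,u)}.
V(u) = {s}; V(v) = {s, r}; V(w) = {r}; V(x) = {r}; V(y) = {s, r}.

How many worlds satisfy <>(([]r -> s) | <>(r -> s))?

Recall that []ψ holds at a world iff ψ holds at every accessible world, and <>ψ holds iff ψ holds at some accessible world.
Let φ = <>(([]r -> s) | <>(r -> s)). Evaluate φ at each world:
  u (successors {v, w, y}): φ is true.
  v (successors {w}): φ is true.
  w (successors {u, x}): φ is true.
  x (successors {x, y}): φ is true.
  y (successors {u}): φ is true.
For instance, at v:
  At v: <>(([]r -> s) | <>(r -> s)) requires ([]r -> s) | <>(r -> s) at some successor in {w}.
    ([]r -> s) | <>(r -> s) holds at w, so <>(([]r -> s) | <>(r -> s)) is true at v.
      At w: []r -> s is true, <>(r -> s) is true, so ([]r -> s) | <>(r -> s) is true.
Satisfying worlds: {u, v, w, x, y}

5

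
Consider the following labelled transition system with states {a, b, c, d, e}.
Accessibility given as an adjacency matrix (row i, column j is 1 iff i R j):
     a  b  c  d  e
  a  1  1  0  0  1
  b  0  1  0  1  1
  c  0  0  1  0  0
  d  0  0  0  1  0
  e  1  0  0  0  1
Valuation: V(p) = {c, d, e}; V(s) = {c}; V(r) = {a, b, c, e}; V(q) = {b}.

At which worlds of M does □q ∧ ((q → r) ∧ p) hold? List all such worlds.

Recall that □ψ holds at a world iff ψ holds at every accessible world, and ◇ψ holds iff ψ holds at some accessible world.
Let φ = □q ∧ ((q → r) ∧ p). Evaluate φ at each world:
  a (successors {a, b, e}): φ is false.
  b (successors {b, d, e}): φ is false.
  c (successors {c}): φ is false.
  d (successors {d}): φ is false.
  e (successors {a, e}): φ is false.
For instance, at d:
  At d: □q is false, (q → r) ∧ p is true, so □q ∧ ((q → r) ∧ p) is false.
    At d: □q requires q at every successor {d}.
      q fails at d, so □q is false at d.
Satisfying worlds: none.

none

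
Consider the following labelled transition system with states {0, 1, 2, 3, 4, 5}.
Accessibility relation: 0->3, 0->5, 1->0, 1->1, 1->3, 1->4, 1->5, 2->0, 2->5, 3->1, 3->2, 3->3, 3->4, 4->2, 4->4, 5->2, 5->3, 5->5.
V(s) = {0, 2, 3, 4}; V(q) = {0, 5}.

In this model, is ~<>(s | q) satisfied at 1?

Recall that <>ψ holds at a world iff ψ holds at some accessible world.
At 1: <>(s | q) is true, so ~<>(s | q) is false.
  At 1: <>(s | q) requires s | q at some successor in {0, 1, 3, 4, 5}.
    s | q holds at 0, so <>(s | q) is true at 1.

No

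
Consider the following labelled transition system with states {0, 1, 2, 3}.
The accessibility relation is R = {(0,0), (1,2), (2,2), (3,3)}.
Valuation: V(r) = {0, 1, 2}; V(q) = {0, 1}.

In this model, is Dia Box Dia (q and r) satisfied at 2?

At 2: Dia Box Dia (q and r) requires Box Dia (q and r) at some successor in {2}.
  At 2: Box Dia (q and r) is false.
So Dia Box Dia (q and r) is false at 2.

No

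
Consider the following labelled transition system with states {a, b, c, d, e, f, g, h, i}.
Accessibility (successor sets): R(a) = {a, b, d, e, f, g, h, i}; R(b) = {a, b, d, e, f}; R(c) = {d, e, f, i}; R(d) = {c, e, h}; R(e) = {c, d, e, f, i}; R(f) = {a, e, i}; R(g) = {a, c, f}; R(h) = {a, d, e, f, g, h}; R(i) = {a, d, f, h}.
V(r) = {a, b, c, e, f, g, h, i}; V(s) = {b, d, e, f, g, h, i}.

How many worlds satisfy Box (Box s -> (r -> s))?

Recall that Box ψ holds at a world iff ψ holds at every accessible world, and Dia ψ holds iff ψ holds at some accessible world.
Let φ = Box (Box s -> (r -> s)). Evaluate φ at each world:
  a (successors {a, b, d, e, f, g, h, i}): φ is true.
  b (successors {a, b, d, e, f}): φ is true.
  c (successors {d, e, f, i}): φ is true.
  d (successors {c, e, h}): φ is false.
  e (successors {c, d, e, f, i}): φ is false.
  f (successors {a, e, i}): φ is true.
  g (successors {a, c, f}): φ is false.
  h (successors {a, d, e, f, g, h}): φ is true.
  i (successors {a, d, f, h}): φ is true.
For instance, at a:
  At a: Box (Box s -> (r -> s)) requires Box s -> (r -> s) at every successor {a, b, d, e, f, g, h, i}.
    At a: Box s -> (r -> s) is true.
    At b: Box s -> (r -> s) is true.
    At d: Box s -> (r -> s) is true.
    At e: Box s -> (r -> s) is true.
    At f: Box s -> (r -> s) is true.
    At g: Box s -> (r -> s) is true.
    At h: Box s -> (r -> s) is true.
    At i: Box s -> (r -> s) is true.
  So Box (Box s -> (r -> s)) is true at a.
Satisfying worlds: {a, b, c, f, h, i}

6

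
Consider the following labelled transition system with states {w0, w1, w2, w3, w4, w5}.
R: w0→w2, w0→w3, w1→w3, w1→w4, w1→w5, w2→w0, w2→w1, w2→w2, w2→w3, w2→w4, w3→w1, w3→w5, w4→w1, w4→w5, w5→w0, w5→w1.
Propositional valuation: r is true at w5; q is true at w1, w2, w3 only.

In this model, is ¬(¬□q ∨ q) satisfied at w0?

Recall that □ψ holds at a world iff ψ holds at every accessible world, and ◇ψ holds iff ψ holds at some accessible world.
At w0: ¬□q ∨ q is false, so ¬(¬□q ∨ q) is true.
  At w0: ¬□q is false, q is false, so ¬□q ∨ q is false.
    At w0: □q is true, so ¬□q is false.
      At w0: □q requires q at every successor {w2, w3}.
        At w2: q is true.
        At w3: q is true.
      So □q is true at w0.

Yes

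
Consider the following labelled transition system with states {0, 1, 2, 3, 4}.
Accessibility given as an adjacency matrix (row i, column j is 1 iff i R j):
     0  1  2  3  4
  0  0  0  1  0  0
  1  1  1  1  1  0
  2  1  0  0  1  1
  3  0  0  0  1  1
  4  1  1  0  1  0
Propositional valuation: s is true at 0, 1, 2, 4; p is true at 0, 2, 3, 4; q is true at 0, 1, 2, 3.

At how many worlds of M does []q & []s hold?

1

Let φ = []q & []s. Evaluate φ at each world:
  0 (successors {2}): φ is true.
  1 (successors {0, 1, 2, 3}): φ is false.
  2 (successors {0, 3, 4}): φ is false.
  3 (successors {3, 4}): φ is false.
  4 (successors {0, 1, 3}): φ is false.
For instance, at 2:
  At 2: []q is false, []s is false, so []q & []s is false.
    At 2: []q requires q at every successor {0, 3, 4}.
      q fails at 4, so []q is false at 2.
    At 2: []s requires s at every successor {0, 3, 4}.
      s fails at 3, so []s is false at 2.
Satisfying worlds: {0}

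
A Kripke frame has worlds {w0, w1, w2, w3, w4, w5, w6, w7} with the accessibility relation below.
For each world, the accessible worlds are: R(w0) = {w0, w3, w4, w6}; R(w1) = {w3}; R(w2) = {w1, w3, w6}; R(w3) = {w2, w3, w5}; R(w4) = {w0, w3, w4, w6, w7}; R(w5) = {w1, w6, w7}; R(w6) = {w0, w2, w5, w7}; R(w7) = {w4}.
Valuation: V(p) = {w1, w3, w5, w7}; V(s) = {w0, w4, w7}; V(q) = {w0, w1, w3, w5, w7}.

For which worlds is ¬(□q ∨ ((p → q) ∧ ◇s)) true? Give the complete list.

Recall that □ψ holds at a world iff ψ holds at every accessible world, and ◇ψ holds iff ψ holds at some accessible world.
Let φ = ¬(□q ∨ ((p → q) ∧ ◇s)). Evaluate φ at each world:
  w0 (successors {w0, w3, w4, w6}): φ is false.
  w1 (successors {w3}): φ is false.
  w2 (successors {w1, w3, w6}): φ is true.
  w3 (successors {w2, w3, w5}): φ is true.
  w4 (successors {w0, w3, w4, w6, w7}): φ is false.
  w5 (successors {w1, w6, w7}): φ is false.
  w6 (successors {w0, w2, w5, w7}): φ is false.
  w7 (successors {w4}): φ is false.
For instance, at w3:
  At w3: □q ∨ ((p → q) ∧ ◇s) is false, so ¬(□q ∨ ((p → q) ∧ ◇s)) is true.
    At w3: □q is false, (p → q) ∧ ◇s is false, so □q ∨ ((p → q) ∧ ◇s) is false.
      At w3: □q requires q at every successor {w2, w3, w5}.
        q fails at w2, so □q is false at w3.
      At w3: p → q is true, ◇s is false, so (p → q) ∧ ◇s is false.
Satisfying worlds: {w2, w3}

w2, w3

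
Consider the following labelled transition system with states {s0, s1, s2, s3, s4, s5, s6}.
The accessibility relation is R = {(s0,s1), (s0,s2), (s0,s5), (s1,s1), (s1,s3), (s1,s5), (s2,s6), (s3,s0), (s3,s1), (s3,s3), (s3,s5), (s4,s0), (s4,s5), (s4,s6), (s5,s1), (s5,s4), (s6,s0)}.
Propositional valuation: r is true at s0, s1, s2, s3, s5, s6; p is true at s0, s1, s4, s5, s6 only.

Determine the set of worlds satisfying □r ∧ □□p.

s2

Let φ = □r ∧ □□p. Evaluate φ at each world:
  s0 (successors {s1, s2, s5}): φ is false.
  s1 (successors {s1, s3, s5}): φ is false.
  s2 (successors {s6}): φ is true.
  s3 (successors {s0, s1, s3, s5}): φ is false.
  s4 (successors {s0, s5, s6}): φ is false.
  s5 (successors {s1, s4}): φ is false.
  s6 (successors {s0}): φ is false.
For instance, at s6:
  At s6: □r is true, □□p is false, so □r ∧ □□p is false.
    At s6: □r requires r at every successor {s0}.
      At s0: r is true.
    So □r is true at s6.
    At s6: □□p requires □p at every successor {s0}.
      □p fails at s0, so □□p is false at s6.
Satisfying worlds: {s2}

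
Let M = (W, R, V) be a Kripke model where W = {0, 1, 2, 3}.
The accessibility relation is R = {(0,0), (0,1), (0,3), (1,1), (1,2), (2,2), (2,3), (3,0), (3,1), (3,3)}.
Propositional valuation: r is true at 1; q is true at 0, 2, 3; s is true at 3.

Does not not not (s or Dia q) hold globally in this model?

Let φ = not not not (s or Dia q). Evaluate φ at each world:
  0 (successors {0, 1, 3}): φ is false.
  1 (successors {1, 2}): φ is false.
  2 (successors {2, 3}): φ is false.
  3 (successors {0, 1, 3}): φ is false.
Detail at 0 (counterexample):
  At 0: not not (s or Dia q) is true, so not not not (s or Dia q) is false.
    At 0: not (s or Dia q) is false, so not not (s or Dia q) is true.
      At 0: s or Dia q is true, so not (s or Dia q) is false.

No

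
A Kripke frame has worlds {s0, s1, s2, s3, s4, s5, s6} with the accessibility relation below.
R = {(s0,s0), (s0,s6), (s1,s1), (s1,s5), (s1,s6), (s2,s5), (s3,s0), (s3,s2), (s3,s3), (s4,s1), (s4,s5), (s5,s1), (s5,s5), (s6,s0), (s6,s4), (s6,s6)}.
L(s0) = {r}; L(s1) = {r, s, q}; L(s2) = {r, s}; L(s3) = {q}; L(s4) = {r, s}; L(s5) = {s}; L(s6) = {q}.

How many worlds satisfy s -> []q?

3

Recall that []ψ holds at a world iff ψ holds at every accessible world, and <>ψ holds iff ψ holds at some accessible world.
Let φ = s -> []q. Evaluate φ at each world:
  s0 (successors {s0, s6}): φ is true.
  s1 (successors {s1, s5, s6}): φ is false.
  s2 (successors {s5}): φ is false.
  s3 (successors {s0, s2, s3}): φ is true.
  s4 (successors {s1, s5}): φ is false.
  s5 (successors {s1, s5}): φ is false.
  s6 (successors {s0, s4, s6}): φ is true.
For instance, at s2:
  At s2: s is true, []q is false, so s -> []q is false.
    At s2: []q requires q at every successor {s5}.
      q fails at s5, so []q is false at s2.
Satisfying worlds: {s0, s3, s6}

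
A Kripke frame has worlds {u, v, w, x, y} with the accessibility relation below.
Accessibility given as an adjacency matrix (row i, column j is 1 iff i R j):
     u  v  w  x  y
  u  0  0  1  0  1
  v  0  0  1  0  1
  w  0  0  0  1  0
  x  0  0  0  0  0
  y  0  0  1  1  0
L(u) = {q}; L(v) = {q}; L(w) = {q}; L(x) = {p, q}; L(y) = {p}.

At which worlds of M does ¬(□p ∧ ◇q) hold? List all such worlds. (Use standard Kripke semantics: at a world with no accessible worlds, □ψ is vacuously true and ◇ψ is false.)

Let φ = ¬(□p ∧ ◇q). Evaluate φ at each world:
  u (successors {w, y}): φ is true.
  v (successors {w, y}): φ is true.
  w (successors {x}): φ is false.
  x (successors ∅): φ is true.
  y (successors {w, x}): φ is true.
For instance, at y:
  At y: □p ∧ ◇q is false, so ¬(□p ∧ ◇q) is true.
    At y: □p is false, ◇q is true, so □p ∧ ◇q is false.
      At y: □p requires p at every successor {w, x}.
        p fails at w, so □p is false at y.
      At y: ◇q requires q at some successor in {w, x}.
        q holds at w, so ◇q is true at y.
Satisfying worlds: {u, v, x, y}

u, v, x, y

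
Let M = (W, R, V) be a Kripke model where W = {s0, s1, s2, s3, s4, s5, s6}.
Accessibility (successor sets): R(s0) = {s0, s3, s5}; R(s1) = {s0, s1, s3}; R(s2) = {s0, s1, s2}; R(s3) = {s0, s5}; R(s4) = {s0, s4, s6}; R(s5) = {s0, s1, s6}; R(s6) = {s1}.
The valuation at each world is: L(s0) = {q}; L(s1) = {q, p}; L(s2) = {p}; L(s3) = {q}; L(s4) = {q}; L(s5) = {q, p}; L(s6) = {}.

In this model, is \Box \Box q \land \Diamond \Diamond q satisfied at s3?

At s3: \Box \Box q is false, \Diamond \Diamond q is true, so \Box \Box q \land \Diamond \Diamond q is false.
  At s3: \Box \Box q requires \Box q at every successor {s0, s5}.
    \Box q fails at s5, so \Box \Box q is false at s3.
      At s5: \Box q requires q at every successor {s0, s1, s6}.
        q fails at s6, so \Box q is false at s5.
  At s3: \Diamond \Diamond q requires \Diamond q at some successor in {s0, s5}.
    \Diamond q holds at s0, so \Diamond \Diamond q is true at s3.
      At s0: \Diamond q requires q at some successor in {s0, s3, s5}.
        q holds at s0, so \Diamond q is true at s0.

No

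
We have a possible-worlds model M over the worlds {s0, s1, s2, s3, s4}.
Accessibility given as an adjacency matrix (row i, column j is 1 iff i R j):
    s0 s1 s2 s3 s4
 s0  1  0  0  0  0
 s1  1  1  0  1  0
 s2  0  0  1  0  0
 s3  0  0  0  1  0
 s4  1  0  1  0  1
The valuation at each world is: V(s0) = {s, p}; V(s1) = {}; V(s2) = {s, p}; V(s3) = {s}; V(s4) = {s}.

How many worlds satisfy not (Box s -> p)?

2

Let φ = not (Box s -> p). Evaluate φ at each world:
  s0 (successors {s0}): φ is false.
  s1 (successors {s0, s1, s3}): φ is false.
  s2 (successors {s2}): φ is false.
  s3 (successors {s3}): φ is true.
  s4 (successors {s0, s2, s4}): φ is true.
For instance, at s3:
  At s3: Box s -> p is false, so not (Box s -> p) is true.
    At s3: Box s is true, p is false, so Box s -> p is false.
      At s3: Box s requires s at every successor {s3}.
        At s3: s is true.
      So Box s is true at s3.
Satisfying worlds: {s3, s4}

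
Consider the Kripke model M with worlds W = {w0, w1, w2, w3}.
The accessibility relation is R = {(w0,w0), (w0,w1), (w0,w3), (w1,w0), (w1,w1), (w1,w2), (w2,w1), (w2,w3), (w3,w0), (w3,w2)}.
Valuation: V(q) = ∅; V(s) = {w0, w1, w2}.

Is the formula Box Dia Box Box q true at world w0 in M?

At w0: Box Dia Box Box q requires Dia Box Box q at every successor {w0, w1, w3}.
  Dia Box Box q fails at w0, so Box Dia Box Box q is false at w0.
    At w0: Dia Box Box q requires Box Box q at some successor in {w0, w1, w3}.
      At w0: Box Box q is false.
      At w1: Box Box q is false.
      At w3: Box Box q is false.
    So Dia Box Box q is false at w0.

No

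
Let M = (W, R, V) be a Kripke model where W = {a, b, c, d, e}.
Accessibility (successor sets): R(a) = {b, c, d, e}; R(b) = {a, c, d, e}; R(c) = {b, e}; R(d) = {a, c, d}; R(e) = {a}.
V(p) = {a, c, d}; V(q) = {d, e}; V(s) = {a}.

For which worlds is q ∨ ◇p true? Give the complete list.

Let φ = q ∨ ◇p. Evaluate φ at each world:
  a (successors {b, c, d, e}): φ is true.
  b (successors {a, c, d, e}): φ is true.
  c (successors {b, e}): φ is false.
  d (successors {a, c, d}): φ is true.
  e (successors {a}): φ is true.
For instance, at e:
  At e: q is true, ◇p is true, so q ∨ ◇p is true.
    At e: ◇p requires p at some successor in {a}.
      p holds at a, so ◇p is true at e.
Satisfying worlds: {a, b, d, e}

a, b, d, e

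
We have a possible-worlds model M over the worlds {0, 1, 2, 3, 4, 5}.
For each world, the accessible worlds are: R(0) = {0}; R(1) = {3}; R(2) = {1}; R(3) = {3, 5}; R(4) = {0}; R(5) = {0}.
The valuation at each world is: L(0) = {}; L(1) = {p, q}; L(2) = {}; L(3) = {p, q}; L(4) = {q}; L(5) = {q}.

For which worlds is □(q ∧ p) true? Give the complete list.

Let φ = □(q ∧ p). Evaluate φ at each world:
  0 (successors {0}): φ is false.
  1 (successors {3}): φ is true.
  2 (successors {1}): φ is true.
  3 (successors {3, 5}): φ is false.
  4 (successors {0}): φ is false.
  5 (successors {0}): φ is false.
For instance, at 3:
  At 3: □(q ∧ p) requires q ∧ p at every successor {3, 5}.
    q ∧ p fails at 5, so □(q ∧ p) is false at 3.
Satisfying worlds: {1, 2}

1, 2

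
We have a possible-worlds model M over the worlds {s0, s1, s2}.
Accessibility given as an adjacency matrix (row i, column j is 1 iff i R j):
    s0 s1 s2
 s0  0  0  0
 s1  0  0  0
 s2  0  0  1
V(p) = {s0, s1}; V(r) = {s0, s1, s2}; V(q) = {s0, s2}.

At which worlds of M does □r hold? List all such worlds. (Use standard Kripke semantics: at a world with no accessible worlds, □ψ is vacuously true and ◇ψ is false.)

s0, s1, s2

Recall that □ψ holds at a world iff ψ holds at every accessible world, and ◇ψ holds iff ψ holds at some accessible world.
Let φ = □r. Evaluate φ at each world:
  s0 (successors ∅): φ is true.
  s1 (successors ∅): φ is true.
  s2 (successors {s2}): φ is true.
For instance, at s2:
  At s2: □r requires r at every successor {s2}.
    At s2: r is true.
  So □r is true at s2.
Satisfying worlds: {s0, s1, s2}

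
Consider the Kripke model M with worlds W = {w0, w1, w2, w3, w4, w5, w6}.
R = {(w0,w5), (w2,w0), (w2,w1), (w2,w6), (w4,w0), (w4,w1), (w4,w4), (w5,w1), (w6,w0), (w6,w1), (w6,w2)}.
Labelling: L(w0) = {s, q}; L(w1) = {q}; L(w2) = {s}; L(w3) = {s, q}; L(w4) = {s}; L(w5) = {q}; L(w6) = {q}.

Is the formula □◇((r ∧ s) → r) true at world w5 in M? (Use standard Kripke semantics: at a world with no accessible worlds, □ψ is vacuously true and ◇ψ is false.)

At w5: □◇((r ∧ s) → r) requires ◇((r ∧ s) → r) at every successor {w1}.
  ◇((r ∧ s) → r) fails at w1, so □◇((r ∧ s) → r) is false at w5.
    At w1: no accessible worlds, so ◇((r ∧ s) → r) is false.

No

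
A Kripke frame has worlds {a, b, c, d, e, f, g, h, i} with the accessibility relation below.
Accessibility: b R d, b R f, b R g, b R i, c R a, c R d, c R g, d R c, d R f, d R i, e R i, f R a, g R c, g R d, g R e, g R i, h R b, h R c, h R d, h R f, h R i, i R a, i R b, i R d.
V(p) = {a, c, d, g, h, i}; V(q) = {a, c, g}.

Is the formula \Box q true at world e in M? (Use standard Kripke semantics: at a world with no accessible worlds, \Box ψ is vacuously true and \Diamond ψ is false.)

No

At e: \Box q requires q at every successor {i}.
  q fails at i, so \Box q is false at e.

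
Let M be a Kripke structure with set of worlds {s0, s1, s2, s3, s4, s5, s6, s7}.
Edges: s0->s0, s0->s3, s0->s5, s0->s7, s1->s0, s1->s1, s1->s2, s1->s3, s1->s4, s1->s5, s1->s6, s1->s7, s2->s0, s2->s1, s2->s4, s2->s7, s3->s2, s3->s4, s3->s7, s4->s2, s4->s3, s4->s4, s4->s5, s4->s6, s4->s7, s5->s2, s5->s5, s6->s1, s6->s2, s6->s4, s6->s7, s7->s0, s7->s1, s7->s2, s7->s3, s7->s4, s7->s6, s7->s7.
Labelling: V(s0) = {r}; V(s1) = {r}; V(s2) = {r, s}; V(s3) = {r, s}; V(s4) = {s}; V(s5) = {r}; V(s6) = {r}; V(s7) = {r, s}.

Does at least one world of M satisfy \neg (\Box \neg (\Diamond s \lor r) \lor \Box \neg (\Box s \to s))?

Let φ = \neg (\Box \neg (\Diamond s \lor r) \lor \Box \neg (\Box s \to s)). Evaluate φ at each world:
  s0 (successors {s0, s3, s5, s7}): φ is true.
  s1 (successors {s0, s1, s2, s3, s4, s5, s6, s7}): φ is true.
  s2 (successors {s0, s1, s4, s7}): φ is true.
  s3 (successors {s2, s4, s7}): φ is true.
  s4 (successors {s2, s3, s4, s5, s6, s7}): φ is true.
  s5 (successors {s2, s5}): φ is true.
  s6 (successors {s1, s2, s4, s7}): φ is true.
  s7 (successors {s0, s1, s2, s3, s4, s6, s7}): φ is true.
Detail at s0 (witness):
  At s0: \Box \neg (\Diamond s \lor r) \lor \Box \neg (\Box s \to s) is false, so \neg (\Box \neg (\Diamond s \lor r) \lor \Box \neg (\Box s \to s)) is true.
    At s0: \Box \neg (\Diamond s \lor r) is false, \Box \neg (\Box s \to s) is false, so \Box \neg (\Diamond s \lor r) \lor \Box \neg (\Box s \to s) is false.
      At s0: \Box \neg (\Diamond s \lor r) requires \neg (\Diamond s \lor r) at every successor {s0, s3, s5, s7}.
        \neg (\Diamond s \lor r) fails at s0, so \Box \neg (\Diamond s \lor r) is false at s0.
      At s0: \Box \neg (\Box s \to s) requires \neg (\Box s \to s) at every successor {s0, s3, s5, s7}.
        \neg (\Box s \to s) fails at s0, so \Box \neg (\Box s \to s) is false at s0.

Yes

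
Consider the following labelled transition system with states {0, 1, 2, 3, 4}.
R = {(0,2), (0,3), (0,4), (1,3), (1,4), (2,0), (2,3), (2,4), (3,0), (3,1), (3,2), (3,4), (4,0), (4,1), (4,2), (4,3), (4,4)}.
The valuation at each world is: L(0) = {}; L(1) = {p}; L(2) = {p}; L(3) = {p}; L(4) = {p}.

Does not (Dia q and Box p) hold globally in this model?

Yes

Let φ = not (Dia q and Box p). Evaluate φ at each world:
  0 (successors {2, 3, 4}): φ is true.
  1 (successors {3, 4}): φ is true.
  2 (successors {0, 3, 4}): φ is true.
  3 (successors {0, 1, 2, 4}): φ is true.
  4 (successors {0, 1, 2, 3, 4}): φ is true.
For instance, at 4:
  At 4: Dia q and Box p is false, so not (Dia q and Box p) is true.
    At 4: Dia q is false, Box p is false, so Dia q and Box p is false.
      At 4: Dia q requires q at some successor in {0, 1, 2, 3, 4}.
        At 0: q is false.
        At 1: q is false.
        At 2: q is false.
        At 3: q is false.
        At 4: q is false.
      So Dia q is false at 4.
      At 4: Box p requires p at every successor {0, 1, 2, 3, 4}.
        p fails at 0, so Box p is false at 4.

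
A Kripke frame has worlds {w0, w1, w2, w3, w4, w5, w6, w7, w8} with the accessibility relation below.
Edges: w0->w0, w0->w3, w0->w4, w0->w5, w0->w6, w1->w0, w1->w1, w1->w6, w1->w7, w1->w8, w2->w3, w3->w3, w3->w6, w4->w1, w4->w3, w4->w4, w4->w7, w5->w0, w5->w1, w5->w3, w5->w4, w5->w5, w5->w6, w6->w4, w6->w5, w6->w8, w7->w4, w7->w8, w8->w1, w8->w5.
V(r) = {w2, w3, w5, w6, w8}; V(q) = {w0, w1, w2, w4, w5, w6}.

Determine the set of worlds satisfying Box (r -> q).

Recall that Box ψ holds at a world iff ψ holds at every accessible world, and Dia ψ holds iff ψ holds at some accessible world.
Let φ = Box (r -> q). Evaluate φ at each world:
  w0 (successors {w0, w3, w4, w5, w6}): φ is false.
  w1 (successors {w0, w1, w6, w7, w8}): φ is false.
  w2 (successors {w3}): φ is false.
  w3 (successors {w3, w6}): φ is false.
  w4 (successors {w1, w3, w4, w7}): φ is false.
  w5 (successors {w0, w1, w3, w4, w5, w6}): φ is false.
  w6 (successors {w4, w5, w8}): φ is false.
  w7 (successors {w4, w8}): φ is false.
  w8 (successors {w1, w5}): φ is true.
For instance, at w1:
  At w1: Box (r -> q) requires r -> q at every successor {w0, w1, w6, w7, w8}.
    r -> q fails at w8, so Box (r -> q) is false at w1.
Satisfying worlds: {w8}

w8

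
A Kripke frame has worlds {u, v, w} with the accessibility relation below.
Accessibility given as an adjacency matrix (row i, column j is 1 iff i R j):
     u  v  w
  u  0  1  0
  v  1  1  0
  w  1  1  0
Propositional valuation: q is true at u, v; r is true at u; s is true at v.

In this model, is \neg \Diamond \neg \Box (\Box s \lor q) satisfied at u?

At u: \Diamond \neg \Box (\Box s \lor q) is false, so \neg \Diamond \neg \Box (\Box s \lor q) is true.
  At u: \Diamond \neg \Box (\Box s \lor q) requires \neg \Box (\Box s \lor q) at some successor in {v}.
    At v: \neg \Box (\Box s \lor q) is false.
  So \Diamond \neg \Box (\Box s \lor q) is false at u.

Yes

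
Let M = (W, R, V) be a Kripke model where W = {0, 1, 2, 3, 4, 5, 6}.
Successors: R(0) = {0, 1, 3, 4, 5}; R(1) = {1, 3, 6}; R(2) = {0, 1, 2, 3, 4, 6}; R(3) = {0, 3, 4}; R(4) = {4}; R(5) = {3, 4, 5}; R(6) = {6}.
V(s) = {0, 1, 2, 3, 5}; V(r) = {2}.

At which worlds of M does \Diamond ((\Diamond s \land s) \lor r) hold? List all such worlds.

0, 1, 2, 3, 5

Let φ = \Diamond ((\Diamond s \land s) \lor r). Evaluate φ at each world:
  0 (successors {0, 1, 3, 4, 5}): φ is true.
  1 (successors {1, 3, 6}): φ is true.
  2 (successors {0, 1, 2, 3, 4, 6}): φ is true.
  3 (successors {0, 3, 4}): φ is true.
  4 (successors {4}): φ is false.
  5 (successors {3, 4, 5}): φ is true.
  6 (successors {6}): φ is false.
For instance, at 3:
  At 3: \Diamond ((\Diamond s \land s) \lor r) requires (\Diamond s \land s) \lor r at some successor in {0, 3, 4}.
    (\Diamond s \land s) \lor r holds at 0, so \Diamond ((\Diamond s \land s) \lor r) is true at 3.
      At 0: \Diamond s \land s is true, r is false, so (\Diamond s \land s) \lor r is true.
Satisfying worlds: {0, 1, 2, 3, 5}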